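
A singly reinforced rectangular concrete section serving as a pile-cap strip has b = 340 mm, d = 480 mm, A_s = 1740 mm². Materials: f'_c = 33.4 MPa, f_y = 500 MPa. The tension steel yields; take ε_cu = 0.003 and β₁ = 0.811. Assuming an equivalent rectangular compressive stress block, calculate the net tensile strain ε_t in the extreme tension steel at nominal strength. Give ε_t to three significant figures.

a = A_s f_y/(0.85 f'_c b) = 90.13 mm.
β₁ = 0.811, so c = a/β₁ = 90.13/0.811 = 111.13 mm.
From the linear strain diagram with ε_cu = 0.003: ε_t = 0.003 (d − c)/c = 0.003 × (480 − 111.13)/111.13 = 0.00996.
Since ε_t ≥ 0.005, the section is tension-controlled.

ε_t ≈ 0.00996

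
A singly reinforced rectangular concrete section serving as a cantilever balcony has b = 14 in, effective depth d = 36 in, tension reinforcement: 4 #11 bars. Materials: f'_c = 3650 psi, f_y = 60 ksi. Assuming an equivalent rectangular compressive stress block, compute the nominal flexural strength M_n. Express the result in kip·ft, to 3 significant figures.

M_n ≈ 989 kip·ft

A_s = 4 × 1.56 = 6.24 in².
T = A_s f_y = 6.24 × 60 = 374.4 kips.
a = T/(0.85 f'_c b) = 374.4/(0.85 × 3.65 × 14) = 8.620 in.
M_n = T(d − a/2) = 374.4 × (36 − 4.31) = 11864.7 kip·in = 11864.7/12 = 988.73 kip·ft.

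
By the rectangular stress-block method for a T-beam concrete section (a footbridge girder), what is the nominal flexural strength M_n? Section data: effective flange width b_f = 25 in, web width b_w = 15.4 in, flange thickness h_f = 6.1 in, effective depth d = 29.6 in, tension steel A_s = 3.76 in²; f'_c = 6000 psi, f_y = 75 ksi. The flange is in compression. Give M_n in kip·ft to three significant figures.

M_n ≈ 670 kip·ft

Tension: T = A_s f_y = 3.76 × 75 = 282 kips.
Try a within the flange: a = T/(0.85 f'_c b_f) = 282/(0.85 × 6 × 25) = 2.212 in.
Since a = 2.212 ≤ h_f = 6.1 in, the stress block lies entirely in the flange; analyse as a rectangular beam of width b_f.
M_n = T(d − a/2) = 282 × (29.6 − 1.106) = 8035.3 kip·in.
M_n = 8035.3/12 = 669.61 kip·ft.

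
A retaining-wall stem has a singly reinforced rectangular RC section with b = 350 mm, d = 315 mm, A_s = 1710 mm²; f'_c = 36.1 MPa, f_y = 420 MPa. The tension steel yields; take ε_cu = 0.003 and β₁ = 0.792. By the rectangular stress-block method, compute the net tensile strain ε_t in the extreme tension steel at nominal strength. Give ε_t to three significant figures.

a = A_s f_y/(0.85 f'_c b) = 66.87 mm.
β₁ = 0.792, so c = a/β₁ = 66.87/0.792 = 84.43 mm.
From the linear strain diagram with ε_cu = 0.003: ε_t = 0.003 (d − c)/c = 0.003 × (315 − 84.43)/84.43 = 0.00819.
Since ε_t ≥ 0.005, the section is tension-controlled.

ε_t ≈ 0.00819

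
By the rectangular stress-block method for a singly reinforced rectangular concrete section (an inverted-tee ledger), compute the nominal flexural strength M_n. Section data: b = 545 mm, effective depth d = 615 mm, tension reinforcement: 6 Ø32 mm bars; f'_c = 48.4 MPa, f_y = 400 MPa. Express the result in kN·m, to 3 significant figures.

M_n ≈ 1100 kN·m

A_s = 6 × 804 = 4824 mm².
T = A_s f_y = 4824 × 400 = 1929600 N = 1929.6 kN.
From C = T: a = T/(0.85 f'_c b) = 1929600/(0.85 × 48.4 × 545) = 86.06 mm.
M_n = T(d − a/2) = 1929.6 kN × (615 − 43.03) mm = 1103.67 kN·m.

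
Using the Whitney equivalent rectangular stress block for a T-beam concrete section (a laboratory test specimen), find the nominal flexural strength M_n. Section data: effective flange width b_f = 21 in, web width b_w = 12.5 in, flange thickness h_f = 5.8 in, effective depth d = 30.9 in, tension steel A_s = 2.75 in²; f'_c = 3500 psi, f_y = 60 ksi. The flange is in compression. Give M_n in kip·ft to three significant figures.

Tension: T = A_s f_y = 2.75 × 60 = 165 kips.
Try a within the flange: a = T/(0.85 f'_c b_f) = 165/(0.85 × 3.5 × 21) = 2.641 in.
Since a = 2.641 ≤ h_f = 5.8 in, the stress block lies entirely in the flange; analyse as a rectangular beam of width b_f.
M_n = T(d − a/2) = 165 × (30.9 − 1.3205) = 4880.6 kip·in.
M_n = 4880.6/12 = 406.72 kip·ft.

M_n ≈ 407 kip·ft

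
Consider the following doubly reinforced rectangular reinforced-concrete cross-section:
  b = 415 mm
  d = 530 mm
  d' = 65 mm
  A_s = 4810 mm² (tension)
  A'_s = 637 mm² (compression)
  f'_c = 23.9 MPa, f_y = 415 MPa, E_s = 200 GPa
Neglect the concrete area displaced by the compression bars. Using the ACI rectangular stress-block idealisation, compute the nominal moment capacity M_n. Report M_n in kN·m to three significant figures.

M_n ≈ 863 kN·m

Assume both tension and compression steel yield.
Net tension couple steel: A_s − A'_s = 4173 mm².
a = (A_s − A'_s) f_y / (0.85 f'_c b) = 1731795/(0.85 × 23.9 × 415) = 205.41 mm.
c = a/β₁ = 205.41/0.85 = 241.66 mm; ε'_s = 0.003(c − d')/c = 0.0022 ≥ f_y/E_s = 0.0021, so compression steel does yield.
M_n = (A_s − A'_s) f_y (d − a/2) + A'_s f_y (d − d') = [1731795 × (530 − 102.705) + 264355 × (530 − 65)] × 10⁻⁶ = 739.99 + 122.93 = 862.92 kN·m.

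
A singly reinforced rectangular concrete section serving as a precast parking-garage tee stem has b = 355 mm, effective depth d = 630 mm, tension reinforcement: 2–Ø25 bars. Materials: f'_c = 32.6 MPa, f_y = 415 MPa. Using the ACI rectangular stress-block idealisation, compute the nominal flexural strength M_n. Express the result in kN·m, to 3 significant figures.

M_n ≈ 248 kN·m

A_s = 2 × 491 = 982 mm².
T = A_s f_y = 982 × 415 = 407530 N = 407.53 kN.
From C = T: a = T/(0.85 f'_c b) = 407530/(0.85 × 32.6 × 355) = 41.43 mm.
M_n = T(d − a/2) = 407.53 kN × (630 − 20.715) mm = 248.30 kN·m.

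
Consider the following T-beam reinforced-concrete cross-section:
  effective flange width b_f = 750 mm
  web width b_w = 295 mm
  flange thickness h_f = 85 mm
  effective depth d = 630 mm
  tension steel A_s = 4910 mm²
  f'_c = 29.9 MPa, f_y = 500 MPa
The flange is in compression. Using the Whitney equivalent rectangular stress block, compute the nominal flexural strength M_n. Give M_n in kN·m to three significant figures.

Tension: T = A_s f_y = 4910 × 500 = 2455000 N.
Try a within the flange: a = T/(0.85 f'_c b_f) = 2455000/(0.85 × 29.9 × 750) = 128.80 mm.
a = 128.80 > h_f = 85 mm: the block extends into the web. Split into flange-overhang and web parts.
C_f = 0.85 f'_c (b_f − b_w) h_f = 0.85 × 29.9 × (750 − 295) × 85 = 982925 N.
Remaining web compression depth: a_w = (T − C_f)/(0.85 f'_c b_w) = (2455000 − 982925)/(0.85 × 29.9 × 295) = 196.34 mm.
M_n = C_f(d − h_f/2) + (T − C_f)(d − a_w/2) = 982925 × (630 − 42.5) + 1472075 × (630 − 98.17) = 577.47 + 782.89 = 1360.36 × 10⁶ N·mm.
M_n = 1360.36 kN·m.

M_n ≈ 1360 kN·m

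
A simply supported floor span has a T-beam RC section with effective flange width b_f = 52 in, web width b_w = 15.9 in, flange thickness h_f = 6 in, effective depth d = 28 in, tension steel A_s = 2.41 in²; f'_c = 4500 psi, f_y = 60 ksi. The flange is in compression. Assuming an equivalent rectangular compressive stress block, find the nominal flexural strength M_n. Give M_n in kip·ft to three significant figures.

Tension: T = A_s f_y = 2.41 × 60 = 144.6 kips.
Try a within the flange: a = T/(0.85 f'_c b_f) = 144.6/(0.85 × 4.5 × 52) = 0.727 in.
Since a = 0.727 ≤ h_f = 6 in, the stress block lies entirely in the flange; analyse as a rectangular beam of width b_f.
M_n = T(d − a/2) = 144.6 × (28 − 0.3635) = 3996.2 kip·in.
M_n = 3996.2/12 = 333.02 kip·ft.

M_n ≈ 333 kip·ft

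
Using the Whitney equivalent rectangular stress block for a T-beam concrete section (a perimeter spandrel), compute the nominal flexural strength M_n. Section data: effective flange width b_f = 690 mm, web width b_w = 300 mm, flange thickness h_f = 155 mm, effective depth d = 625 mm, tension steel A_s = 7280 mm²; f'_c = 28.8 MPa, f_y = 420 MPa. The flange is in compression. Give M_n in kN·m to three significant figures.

M_n ≈ 1630 kN·m

Tension: T = A_s f_y = 7280 × 420 = 3057600 N.
Try a within the flange: a = T/(0.85 f'_c b_f) = 3057600/(0.85 × 28.8 × 690) = 181.02 mm.
a = 181.02 > h_f = 155 mm: the block extends into the web. Split into flange-overhang and web parts.
C_f = 0.85 f'_c (b_f − b_w) h_f = 0.85 × 28.8 × (690 − 300) × 155 = 1479816 N.
Remaining web compression depth: a_w = (T − C_f)/(0.85 f'_c b_w) = (3057600 − 1479816)/(0.85 × 28.8 × 300) = 214.84 mm.
M_n = C_f(d − h_f/2) + (T − C_f)(d − a_w/2) = 1479816 × (625 − 77.5) + 1577784 × (625 − 107.42) = 810.20 + 816.63 = 1626.83 × 10⁶ N·mm.
M_n = 1626.83 kN·m.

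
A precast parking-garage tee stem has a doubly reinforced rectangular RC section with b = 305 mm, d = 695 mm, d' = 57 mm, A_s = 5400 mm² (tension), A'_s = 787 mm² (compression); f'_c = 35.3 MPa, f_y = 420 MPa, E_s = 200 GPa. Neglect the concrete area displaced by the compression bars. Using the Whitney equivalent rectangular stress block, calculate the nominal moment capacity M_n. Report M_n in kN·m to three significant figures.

Assume both tension and compression steel yield.
Net tension couple steel: A_s − A'_s = 4613 mm².
a = (A_s − A'_s) f_y / (0.85 f'_c b) = 1937460/(0.85 × 35.3 × 305) = 211.71 mm.
c = a/β₁ = 211.71/0.798 = 265.30 mm; ε'_s = 0.003(c − d')/c = 0.0024 ≥ f_y/E_s = 0.0021, so compression steel does yield.
M_n = (A_s − A'_s) f_y (d − a/2) + A'_s f_y (d − d') = [1937460 × (695 − 105.855) + 330540 × (695 − 57)] × 10⁻⁶ = 1141.44 + 210.88 = 1352.32 kN·m.

M_n ≈ 1350 kN·m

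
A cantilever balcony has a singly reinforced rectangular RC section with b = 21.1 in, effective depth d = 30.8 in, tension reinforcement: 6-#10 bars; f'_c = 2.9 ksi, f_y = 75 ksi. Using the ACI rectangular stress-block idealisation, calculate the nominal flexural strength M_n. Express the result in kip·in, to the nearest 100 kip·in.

M_n ≈ 14500 kip·in

A_s = 6 × 1.27 = 7.62 in².
T = A_s f_y = 7.62 × 75 = 571.5 kips.
a = T/(0.85 f'_c b) = 571.5/(0.85 × 2.9 × 21.1) = 10.988 in.
M_n = T(d − a/2) = 571.5 × (30.8 − 5.494) = 14462.4 kip·in.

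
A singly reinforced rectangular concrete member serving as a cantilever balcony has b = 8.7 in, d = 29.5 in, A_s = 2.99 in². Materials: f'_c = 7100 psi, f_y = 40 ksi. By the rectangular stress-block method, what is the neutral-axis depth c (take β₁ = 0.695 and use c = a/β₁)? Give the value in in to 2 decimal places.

T = A_s f_y = 2.99 × 40 = 119.6 kips.
a = T/(0.85 f'_c b) = 119.6/(0.85 × 7.1 × 8.7) = 2.2779 in.
With β₁ = 0.695, c = a/β₁ = 2.2779/0.695 = 3.28 in.

c ≈ 3.28 in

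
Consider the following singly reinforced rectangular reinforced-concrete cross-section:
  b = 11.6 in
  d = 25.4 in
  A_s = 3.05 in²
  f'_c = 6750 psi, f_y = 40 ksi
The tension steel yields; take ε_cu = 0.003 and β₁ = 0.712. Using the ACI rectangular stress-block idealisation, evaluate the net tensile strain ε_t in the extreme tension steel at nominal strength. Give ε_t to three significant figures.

a = A_s f_y/(0.85 f'_c b) = 1.833 in.
β₁ = 0.712, so c = a/β₁ = 1.833/0.712 = 2.574 in.
From the linear strain diagram with ε_cu = 0.003: ε_t = 0.003 (d − c)/c = 0.003 × (25.4 − 2.574)/2.574 = 0.0266.
Since ε_t ≥ 0.005, the section is tension-controlled.

ε_t ≈ 0.0266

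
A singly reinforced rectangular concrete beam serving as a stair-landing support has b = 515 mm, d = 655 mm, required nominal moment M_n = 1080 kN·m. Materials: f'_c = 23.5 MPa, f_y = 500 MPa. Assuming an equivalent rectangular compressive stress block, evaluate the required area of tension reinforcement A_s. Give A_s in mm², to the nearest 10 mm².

With M_n = 0.85 f'_c a b (d − a/2), solve the quadratic for a:
a = d − √(d² − 2M_n/(0.85 f'_c b)) = 655 − √(655² − 2 × 1080×10⁶/(0.85 × 23.5 × 515)) = 186.97 mm.
A_s = 0.85 f'_c a b / f_y = 0.85 × 23.5 × 186.97 × 515 / 500 = 3846.8 mm².

A_s ≈ 3850 mm²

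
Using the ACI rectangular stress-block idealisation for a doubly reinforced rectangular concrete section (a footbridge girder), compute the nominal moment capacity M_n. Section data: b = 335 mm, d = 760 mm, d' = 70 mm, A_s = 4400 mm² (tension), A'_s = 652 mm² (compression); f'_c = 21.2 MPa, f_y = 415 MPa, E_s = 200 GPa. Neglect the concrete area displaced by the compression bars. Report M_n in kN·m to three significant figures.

M_n ≈ 1170 kN·m

Assume both tension and compression steel yield.
Net tension couple steel: A_s − A'_s = 3748 mm².
a = (A_s − A'_s) f_y / (0.85 f'_c b) = 1555420/(0.85 × 21.2 × 335) = 257.66 mm.
c = a/β₁ = 257.66/0.85 = 303.13 mm; ε'_s = 0.003(c − d')/c = 0.0023 ≥ f_y/E_s = 0.0021, so compression steel does yield.
M_n = (A_s − A'_s) f_y (d − a/2) + A'_s f_y (d − d') = [1555420 × (760 − 128.83) + 270580 × (760 − 70)] × 10⁻⁶ = 981.73 + 186.70 = 1168.43 kN·m.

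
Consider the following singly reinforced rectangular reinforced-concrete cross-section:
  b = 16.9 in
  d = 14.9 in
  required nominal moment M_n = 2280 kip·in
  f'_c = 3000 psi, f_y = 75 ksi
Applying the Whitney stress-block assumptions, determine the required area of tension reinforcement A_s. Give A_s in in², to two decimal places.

A_s ≈ 2.37 in²

From M_n = 0.85 f'_c a b (d − a/2):
a = d − √(d² − 2M_n/(0.85 f'_c b)) = 14.9 − √(14.9² − 2 × 2280/(0.85 × 3 × 16.9)) = 4.121 in.
A_s = 0.85 f'_c a b / f_y = 0.85 × 3 × 4.121 × 16.9 / 75 = 2.368 in².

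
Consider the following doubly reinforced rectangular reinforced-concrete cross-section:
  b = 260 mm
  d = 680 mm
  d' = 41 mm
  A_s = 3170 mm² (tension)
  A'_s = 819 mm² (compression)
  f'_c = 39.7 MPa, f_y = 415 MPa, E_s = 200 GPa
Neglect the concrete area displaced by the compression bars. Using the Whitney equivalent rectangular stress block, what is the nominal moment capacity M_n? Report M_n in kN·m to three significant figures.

M_n ≈ 826 kN·m

Assume both tension and compression steel yield.
Net tension couple steel: A_s − A'_s = 2351 mm².
a = (A_s − A'_s) f_y / (0.85 f'_c b) = 975665/(0.85 × 39.7 × 260) = 111.20 mm.
c = a/β₁ = 111.20/0.766 = 145.17 mm; ε'_s = 0.003(c − d')/c = 0.0022 ≥ f_y/E_s = 0.0021, so compression steel does yield.
M_n = (A_s − A'_s) f_y (d − a/2) + A'_s f_y (d − d') = [975665 × (680 − 55.6) + 339885 × (680 − 41)] × 10⁻⁶ = 609.21 + 217.19 = 826.40 kN·m.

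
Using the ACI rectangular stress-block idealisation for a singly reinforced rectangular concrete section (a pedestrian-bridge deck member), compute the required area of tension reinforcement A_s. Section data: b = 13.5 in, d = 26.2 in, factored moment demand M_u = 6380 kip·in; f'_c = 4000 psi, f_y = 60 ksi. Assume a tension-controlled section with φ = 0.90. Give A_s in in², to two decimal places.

A_s ≈ 5.18 in²

M_n = M_u/φ = 6380/0.90 = 7088.89 kip·in.
From M_n = 0.85 f'_c a b (d − a/2):
a = d − √(d² − 2M_n/(0.85 f'_c b)) = 26.2 − √(26.2² − 2 × 7088.89/(0.85 × 4 × 13.5)) = 6.769 in.
A_s = 0.85 f'_c a b / f_y = 0.85 × 4 × 6.769 × 13.5 / 60 = 5.178 in².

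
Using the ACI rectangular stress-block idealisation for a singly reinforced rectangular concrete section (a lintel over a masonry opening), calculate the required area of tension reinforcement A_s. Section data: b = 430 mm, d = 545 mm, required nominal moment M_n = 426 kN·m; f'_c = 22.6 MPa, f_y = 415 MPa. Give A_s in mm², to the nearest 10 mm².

A_s ≈ 2080 mm²

With M_n = 0.85 f'_c a b (d − a/2), solve the quadratic for a:
a = d − √(d² − 2M_n/(0.85 f'_c b)) = 545 − √(545² − 2 × 426×10⁶/(0.85 × 22.6 × 430)) = 104.68 mm.
A_s = 0.85 f'_c a b / f_y = 0.85 × 22.6 × 104.68 × 430 / 415 = 2083.6 mm².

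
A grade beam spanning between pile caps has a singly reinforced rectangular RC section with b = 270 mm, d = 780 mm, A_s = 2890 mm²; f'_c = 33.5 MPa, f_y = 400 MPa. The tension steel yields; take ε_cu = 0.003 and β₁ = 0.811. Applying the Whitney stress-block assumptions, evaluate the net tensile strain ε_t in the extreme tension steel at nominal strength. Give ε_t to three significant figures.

a = A_s f_y/(0.85 f'_c b) = 150.36 mm.
β₁ = 0.811, so c = a/β₁ = 150.36/0.811 = 185.40 mm.
From the linear strain diagram with ε_cu = 0.003: ε_t = 0.003 (d − c)/c = 0.003 × (780 − 185.40)/185.40 = 0.00962.
Since ε_t ≥ 0.005, the section is tension-controlled.

ε_t ≈ 0.00962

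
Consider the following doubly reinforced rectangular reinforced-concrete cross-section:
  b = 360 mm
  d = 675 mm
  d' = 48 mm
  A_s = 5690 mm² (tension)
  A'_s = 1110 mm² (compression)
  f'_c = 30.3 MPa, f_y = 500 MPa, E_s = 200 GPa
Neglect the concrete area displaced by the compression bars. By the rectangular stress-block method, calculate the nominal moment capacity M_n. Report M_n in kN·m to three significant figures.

M_n ≈ 1610 kN·m

Assume both tension and compression steel yield.
Net tension couple steel: A_s − A'_s = 4580 mm².
a = (A_s − A'_s) f_y / (0.85 f'_c b) = 2290000/(0.85 × 30.3 × 360) = 246.99 mm.
c = a/β₁ = 246.99/0.834 = 296.15 mm; ε'_s = 0.003(c − d')/c = 0.0025 ≥ f_y/E_s = 0.0025, so compression steel does yield.
M_n = (A_s − A'_s) f_y (d − a/2) + A'_s f_y (d − d') = [2290000 × (675 − 123.495) + 555000 × (675 − 48)] × 10⁻⁶ = 1262.95 + 347.99 = 1610.94 kN·m.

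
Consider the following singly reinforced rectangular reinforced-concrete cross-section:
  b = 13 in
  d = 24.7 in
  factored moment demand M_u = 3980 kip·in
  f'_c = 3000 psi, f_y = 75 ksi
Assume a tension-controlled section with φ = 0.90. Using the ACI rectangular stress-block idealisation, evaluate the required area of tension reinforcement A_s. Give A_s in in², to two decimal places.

M_n = M_u/φ = 3980/0.90 = 4422.22 kip·in.
From M_n = 0.85 f'_c a b (d − a/2):
a = d − √(d² − 2M_n/(0.85 f'_c b)) = 24.7 − √(24.7² − 2 × 4422.22/(0.85 × 3 × 13)) = 6.172 in.
A_s = 0.85 f'_c a b / f_y = 0.85 × 3 × 6.172 × 13 / 75 = 2.728 in².

A_s ≈ 2.73 in²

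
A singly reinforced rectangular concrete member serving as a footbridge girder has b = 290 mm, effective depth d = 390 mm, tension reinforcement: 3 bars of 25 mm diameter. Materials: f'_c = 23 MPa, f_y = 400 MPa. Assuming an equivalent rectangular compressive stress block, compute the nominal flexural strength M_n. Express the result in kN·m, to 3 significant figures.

M_n ≈ 199 kN·m

A_s = 3 × 491 = 1473 mm².
T = A_s f_y = 1473 × 400 = 589200 N = 589.2 kN.
From C = T: a = T/(0.85 f'_c b) = 589200/(0.85 × 23 × 290) = 103.92 mm.
M_n = T(d − a/2) = 589.2 kN × (390 − 51.96) mm = 199.17 kN·m.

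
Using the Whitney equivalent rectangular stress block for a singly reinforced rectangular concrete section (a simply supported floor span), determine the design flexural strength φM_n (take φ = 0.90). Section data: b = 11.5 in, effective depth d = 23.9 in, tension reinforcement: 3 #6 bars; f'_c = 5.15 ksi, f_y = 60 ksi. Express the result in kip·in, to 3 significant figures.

A_s = 3 × 0.44 = 1.32 in².
T = A_s f_y = 1.32 × 60 = 79.2 kips.
a = T/(0.85 f'_c b) = 79.2/(0.85 × 5.15 × 11.5) = 1.573 in.
M_n = T(d − a/2) = 79.2 × (23.9 − 0.7865) = 1830.6 kip·in.
φM_n = 0.90 × 1830.6 = 1647.5 kip·in.

φM_n ≈ 1650 kip·in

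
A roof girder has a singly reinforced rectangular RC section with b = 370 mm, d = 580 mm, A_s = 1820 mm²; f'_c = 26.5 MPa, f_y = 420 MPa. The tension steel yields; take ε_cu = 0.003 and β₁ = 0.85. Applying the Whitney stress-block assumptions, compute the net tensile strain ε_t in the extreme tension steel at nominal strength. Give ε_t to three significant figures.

a = A_s f_y/(0.85 f'_c b) = 91.72 mm.
β₁ = 0.85, so c = a/β₁ = 91.72/0.85 = 107.91 mm.
From the linear strain diagram with ε_cu = 0.003: ε_t = 0.003 (d − c)/c = 0.003 × (580 − 107.91)/107.91 = 0.0131.
Since ε_t ≥ 0.005, the section is tension-controlled.

ε_t ≈ 0.0131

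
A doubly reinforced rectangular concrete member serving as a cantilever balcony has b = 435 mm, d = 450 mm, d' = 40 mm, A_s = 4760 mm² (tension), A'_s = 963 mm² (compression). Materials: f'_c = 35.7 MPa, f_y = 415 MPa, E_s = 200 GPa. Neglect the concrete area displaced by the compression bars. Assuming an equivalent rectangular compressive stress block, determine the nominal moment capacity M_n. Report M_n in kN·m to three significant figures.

Assume both tension and compression steel yield.
Net tension couple steel: A_s − A'_s = 3797 mm².
a = (A_s − A'_s) f_y / (0.85 f'_c b) = 1575755/(0.85 × 35.7 × 435) = 119.37 mm.
c = a/β₁ = 119.37/0.795 = 150.15 mm; ε'_s = 0.003(c − d')/c = 0.0022 ≥ f_y/E_s = 0.0021, so compression steel does yield.
M_n = (A_s − A'_s) f_y (d − a/2) + A'_s f_y (d − d') = [1575755 × (450 − 59.685) + 399645 × (450 − 40)] × 10⁻⁶ = 615.04 + 163.85 = 778.89 kN·m.

M_n ≈ 779 kN·m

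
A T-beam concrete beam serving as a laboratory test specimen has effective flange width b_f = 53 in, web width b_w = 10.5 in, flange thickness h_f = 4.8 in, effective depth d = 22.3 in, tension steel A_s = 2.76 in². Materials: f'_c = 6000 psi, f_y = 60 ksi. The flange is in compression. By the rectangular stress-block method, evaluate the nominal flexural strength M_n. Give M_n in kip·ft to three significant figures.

M_n ≈ 304 kip·ft

Tension: T = A_s f_y = 2.76 × 60 = 165.6 kips.
Try a within the flange: a = T/(0.85 f'_c b_f) = 165.6/(0.85 × 6 × 53) = 0.613 in.
Since a = 0.613 ≤ h_f = 4.8 in, the stress block lies entirely in the flange; analyse as a rectangular beam of width b_f.
M_n = T(d − a/2) = 165.6 × (22.3 − 0.3065) = 3642.1 kip·in.
M_n = 3642.1/12 = 303.51 kip·ft.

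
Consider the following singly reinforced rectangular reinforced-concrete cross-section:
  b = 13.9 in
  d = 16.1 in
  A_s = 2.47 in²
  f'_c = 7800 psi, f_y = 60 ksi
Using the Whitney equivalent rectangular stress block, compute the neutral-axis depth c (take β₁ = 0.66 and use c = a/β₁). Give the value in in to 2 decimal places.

T = A_s f_y = 2.47 × 60 = 148.2 kips.
a = T/(0.85 f'_c b) = 148.2/(0.85 × 7.8 × 13.9) = 1.6081 in.
With β₁ = 0.66, c = a/β₁ = 1.6081/0.66 = 2.44 in.

c ≈ 2.44 in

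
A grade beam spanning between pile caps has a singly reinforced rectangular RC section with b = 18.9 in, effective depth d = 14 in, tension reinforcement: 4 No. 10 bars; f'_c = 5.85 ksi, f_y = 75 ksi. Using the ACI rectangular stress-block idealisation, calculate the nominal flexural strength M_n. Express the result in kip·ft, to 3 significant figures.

A_s = 4 × 1.27 = 5.08 in².
T = A_s f_y = 5.08 × 75 = 381 kips.
a = T/(0.85 f'_c b) = 381/(0.85 × 5.85 × 18.9) = 4.054 in.
M_n = T(d − a/2) = 381 × (14 − 2.027) = 4561.7 kip·in = 4561.7/12 = 380.14 kip·ft.

M_n ≈ 380 kip·ft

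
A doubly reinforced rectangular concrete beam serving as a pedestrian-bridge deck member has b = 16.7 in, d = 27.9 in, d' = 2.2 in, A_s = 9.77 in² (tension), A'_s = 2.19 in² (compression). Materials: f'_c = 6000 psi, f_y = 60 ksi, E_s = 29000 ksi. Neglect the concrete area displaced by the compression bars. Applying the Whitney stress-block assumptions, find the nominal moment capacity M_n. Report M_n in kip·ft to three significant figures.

M_n ≈ 1240 kip·ft

Assume both steels yield.
a = (A_s − A'_s) f_y/(0.85 f'_c b) = (9.77 − 2.19) × 60/(0.85 × 6 × 16.7) = 5.340 in.
c = a/β₁ = 5.340/0.75 = 7.120 in; ε'_s = 0.003(c − d')/c = 0.0021 ≥ ε_y = 0.0021, so the compression steel yields.
M_n = (A_s − A'_s) f_y (d − a/2) + A'_s f_y (d − d') = 454.8 × (27.9 − 2.67) + 131.4 × (27.9 − 2.2) = 11474.6 + 3377.0 = 14851.6 kip·in = 14851.6/12 = 1237.63 kip·ft.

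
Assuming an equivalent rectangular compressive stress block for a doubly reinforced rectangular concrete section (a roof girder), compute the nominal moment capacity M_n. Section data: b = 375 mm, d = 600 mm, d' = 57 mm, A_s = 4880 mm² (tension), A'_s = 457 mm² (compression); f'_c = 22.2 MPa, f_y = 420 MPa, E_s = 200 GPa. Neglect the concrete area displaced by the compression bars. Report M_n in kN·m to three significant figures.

Assume both tension and compression steel yield.
Net tension couple steel: A_s − A'_s = 4423 mm².
a = (A_s − A'_s) f_y / (0.85 f'_c b) = 1857660/(0.85 × 22.2 × 375) = 262.52 mm.
c = a/β₁ = 262.52/0.85 = 308.85 mm; ε'_s = 0.003(c − d')/c = 0.0024 ≥ f_y/E_s = 0.0021, so compression steel does yield.
M_n = (A_s − A'_s) f_y (d − a/2) + A'_s f_y (d − d') = [1857660 × (600 − 131.26) + 191940 × (600 − 57)] × 10⁻⁶ = 870.76 + 104.22 = 974.98 kN·m.

M_n ≈ 975 kN·m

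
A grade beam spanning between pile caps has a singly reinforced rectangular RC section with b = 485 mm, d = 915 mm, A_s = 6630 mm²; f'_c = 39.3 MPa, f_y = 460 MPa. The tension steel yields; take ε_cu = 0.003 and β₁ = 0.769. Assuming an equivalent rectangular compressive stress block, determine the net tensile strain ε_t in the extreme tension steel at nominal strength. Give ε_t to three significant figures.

a = A_s f_y/(0.85 f'_c b) = 188.24 mm.
β₁ = 0.769, so c = a/β₁ = 188.24/0.769 = 244.79 mm.
From the linear strain diagram with ε_cu = 0.003: ε_t = 0.003 (d − c)/c = 0.003 × (915 − 244.79)/244.79 = 0.00821.
Since ε_t ≥ 0.005, the section is tension-controlled.

ε_t ≈ 0.00821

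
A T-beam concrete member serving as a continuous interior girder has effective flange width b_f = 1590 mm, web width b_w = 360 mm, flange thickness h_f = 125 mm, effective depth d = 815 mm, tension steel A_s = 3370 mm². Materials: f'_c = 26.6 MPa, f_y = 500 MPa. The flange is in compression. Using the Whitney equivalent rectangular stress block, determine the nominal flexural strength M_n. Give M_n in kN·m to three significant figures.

Tension: T = A_s f_y = 3370 × 500 = 1685000 N.
Try a within the flange: a = T/(0.85 f'_c b_f) = 1685000/(0.85 × 26.6 × 1590) = 46.87 mm.
Since a = 46.87 ≤ h_f = 125 mm, the stress block lies entirely in the flange; analyse as a rectangular beam of width b_f.
M_n = T(d − a/2) = 1685000 × (815 − 23.435) = 1333.79 × 10⁶ N·mm.
M_n = 1333.79 kN·m.

M_n ≈ 1330 kN·m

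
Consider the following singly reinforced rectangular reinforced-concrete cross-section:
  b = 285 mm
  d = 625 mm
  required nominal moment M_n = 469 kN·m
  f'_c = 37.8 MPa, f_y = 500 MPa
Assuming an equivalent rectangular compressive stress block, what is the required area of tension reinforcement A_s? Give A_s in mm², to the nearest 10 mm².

With M_n = 0.85 f'_c a b (d − a/2), solve the quadratic for a:
a = d − √(d² − 2M_n/(0.85 f'_c b)) = 625 − √(625² − 2 × 469×10⁶/(0.85 × 37.8 × 285)) = 88.17 mm.
A_s = 0.85 f'_c a b / f_y = 0.85 × 37.8 × 88.17 × 285 / 500 = 1614.8 mm².

A_s ≈ 1610 mm²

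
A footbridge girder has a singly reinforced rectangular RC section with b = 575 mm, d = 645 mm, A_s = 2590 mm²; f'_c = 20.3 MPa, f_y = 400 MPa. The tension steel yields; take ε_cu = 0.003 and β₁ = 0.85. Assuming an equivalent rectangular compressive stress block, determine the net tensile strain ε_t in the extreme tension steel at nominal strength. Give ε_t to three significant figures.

a = A_s f_y/(0.85 f'_c b) = 104.42 mm.
β₁ = 0.85, so c = a/β₁ = 104.42/0.85 = 122.85 mm.
From the linear strain diagram with ε_cu = 0.003: ε_t = 0.003 (d − c)/c = 0.003 × (645 − 122.85)/122.85 = 0.0128.
Since ε_t ≥ 0.005, the section is tension-controlled.

ε_t ≈ 0.0128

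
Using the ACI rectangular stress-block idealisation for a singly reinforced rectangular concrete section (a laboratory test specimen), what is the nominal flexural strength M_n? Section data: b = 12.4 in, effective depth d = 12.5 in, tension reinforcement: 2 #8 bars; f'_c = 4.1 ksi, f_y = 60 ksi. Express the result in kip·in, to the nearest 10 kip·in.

A_s = 2 × 0.79 = 1.58 in².
T = A_s f_y = 1.58 × 60 = 94.8 kips.
a = T/(0.85 f'_c b) = 94.8/(0.85 × 4.1 × 12.4) = 2.194 in.
M_n = T(d − a/2) = 94.8 × (12.5 − 1.097) = 1081.0 kip·in.

M_n ≈ 1080 kip·in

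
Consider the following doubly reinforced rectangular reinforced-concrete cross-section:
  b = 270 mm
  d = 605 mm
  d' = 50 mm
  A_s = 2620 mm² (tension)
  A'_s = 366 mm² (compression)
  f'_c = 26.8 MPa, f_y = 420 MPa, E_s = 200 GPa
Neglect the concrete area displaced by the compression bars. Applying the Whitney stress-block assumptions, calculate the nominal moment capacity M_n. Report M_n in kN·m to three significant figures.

Assume both tension and compression steel yield.
Net tension couple steel: A_s − A'_s = 2254 mm².
a = (A_s − A'_s) f_y / (0.85 f'_c b) = 946680/(0.85 × 26.8 × 270) = 153.92 mm.
c = a/β₁ = 153.92/0.85 = 181.08 mm; ε'_s = 0.003(c − d')/c = 0.0022 ≥ f_y/E_s = 0.0021, so compression steel does yield.
M_n = (A_s − A'_s) f_y (d − a/2) + A'_s f_y (d − d') = [946680 × (605 − 76.96) + 153720 × (605 − 50)] × 10⁻⁶ = 499.88 + 85.31 = 585.19 kN·m.

M_n ≈ 585 kN·m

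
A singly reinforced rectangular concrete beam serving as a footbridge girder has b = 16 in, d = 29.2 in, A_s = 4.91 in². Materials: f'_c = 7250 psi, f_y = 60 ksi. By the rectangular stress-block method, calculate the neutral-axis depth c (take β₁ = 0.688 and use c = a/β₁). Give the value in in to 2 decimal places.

c ≈ 4.34 in

T = A_s f_y = 4.91 × 60 = 294.6 kips.
a = T/(0.85 f'_c b) = 294.6/(0.85 × 7.25 × 16) = 2.9878 in.
With β₁ = 0.688, c = a/β₁ = 2.9878/0.688 = 4.34 in.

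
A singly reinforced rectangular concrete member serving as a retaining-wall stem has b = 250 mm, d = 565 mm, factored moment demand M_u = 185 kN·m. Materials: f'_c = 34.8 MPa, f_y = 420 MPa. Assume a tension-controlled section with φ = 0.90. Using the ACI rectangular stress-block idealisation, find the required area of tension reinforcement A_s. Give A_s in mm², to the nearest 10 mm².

A_s ≈ 910 mm²

M_n = M_u/φ = 185/0.90 = 205.556 kN·m.
With M_n = 0.85 f'_c a b (d − a/2), solve the quadratic for a:
a = d − √(d² − 2M_n/(0.85 f'_c b)) = 565 − √(565² − 2 × 205.556×10⁶/(0.85 × 34.8 × 250)) = 51.55 mm.
A_s = 0.85 f'_c a b / f_y = 0.85 × 34.8 × 51.55 × 250 / 420 = 907.6 mm².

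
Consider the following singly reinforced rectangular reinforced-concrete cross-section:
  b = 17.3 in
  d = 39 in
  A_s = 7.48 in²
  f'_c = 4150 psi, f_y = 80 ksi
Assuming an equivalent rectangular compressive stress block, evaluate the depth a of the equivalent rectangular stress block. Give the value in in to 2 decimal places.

T = A_s f_y = 7.48 × 80 = 598.4 kips.
a = T/(0.85 f'_c b) = 598.4/(0.85 × 4.15 × 17.3) = 9.81 in.

a ≈ 9.81 in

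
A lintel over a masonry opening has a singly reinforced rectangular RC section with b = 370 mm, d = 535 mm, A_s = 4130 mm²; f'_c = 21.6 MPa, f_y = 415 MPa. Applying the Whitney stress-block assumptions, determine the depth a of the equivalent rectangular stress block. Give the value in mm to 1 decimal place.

a ≈ 252.3 mm

T = A_s f_y = 4130 × 415 = 1713950 N = 1713.95 kN.
Setting C = 0.85 f'_c a b equal to T: a = 1713950/(0.85 × 21.6 × 370) = 252.3 mm.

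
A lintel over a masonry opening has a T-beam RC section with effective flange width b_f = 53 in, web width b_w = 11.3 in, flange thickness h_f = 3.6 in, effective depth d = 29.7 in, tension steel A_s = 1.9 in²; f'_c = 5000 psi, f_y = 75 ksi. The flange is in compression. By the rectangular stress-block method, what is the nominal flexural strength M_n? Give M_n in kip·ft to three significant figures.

Tension: T = A_s f_y = 1.9 × 75 = 142.5 kips.
Try a within the flange: a = T/(0.85 f'_c b_f) = 142.5/(0.85 × 5 × 53) = 0.633 in.
Since a = 0.633 ≤ h_f = 3.6 in, the stress block lies entirely in the flange; analyse as a rectangular beam of width b_f.
M_n = T(d − a/2) = 142.5 × (29.7 − 0.3165) = 4187.1 kip·in.
M_n = 4187.1/12 = 348.93 kip·ft.

M_n ≈ 349 kip·ft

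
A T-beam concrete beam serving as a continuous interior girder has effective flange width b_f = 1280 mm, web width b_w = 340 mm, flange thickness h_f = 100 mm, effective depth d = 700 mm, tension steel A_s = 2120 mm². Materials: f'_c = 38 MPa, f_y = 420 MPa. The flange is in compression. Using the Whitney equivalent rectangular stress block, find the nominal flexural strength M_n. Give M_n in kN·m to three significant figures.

Tension: T = A_s f_y = 2120 × 420 = 890400 N.
Try a within the flange: a = T/(0.85 f'_c b_f) = 890400/(0.85 × 38 × 1280) = 21.54 mm.
Since a = 21.54 ≤ h_f = 100 mm, the stress block lies entirely in the flange; analyse as a rectangular beam of width b_f.
M_n = T(d − a/2) = 890400 × (700 − 10.77) = 613.69 × 10⁶ N·mm.
M_n = 613.69 kN·m.

M_n ≈ 614 kN·m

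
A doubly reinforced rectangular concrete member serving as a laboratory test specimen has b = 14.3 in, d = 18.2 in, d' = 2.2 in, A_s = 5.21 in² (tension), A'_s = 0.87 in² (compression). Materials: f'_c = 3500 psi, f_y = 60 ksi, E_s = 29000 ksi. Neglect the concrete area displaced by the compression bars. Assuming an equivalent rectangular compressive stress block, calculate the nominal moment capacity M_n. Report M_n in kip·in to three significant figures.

Assume both steels yield.
a = (A_s − A'_s) f_y/(0.85 f'_c b) = (5.21 − 0.87) × 60/(0.85 × 3.5 × 14.3) = 6.121 in.
c = a/β₁ = 6.121/0.85 = 7.201 in; ε'_s = 0.003(c − d')/c = 0.0021 ≥ ε_y = 0.0021, so the compression steel yields.
M_n = (A_s − A'_s) f_y (d − a/2) + A'_s f_y (d − d') = 260.4 × (18.2 − 3.0605) + 52.2 × (18.2 − 2.2) = 3942.3 + 835.2 = 4777.5 kip·in.

M_n ≈ 4780 kip·in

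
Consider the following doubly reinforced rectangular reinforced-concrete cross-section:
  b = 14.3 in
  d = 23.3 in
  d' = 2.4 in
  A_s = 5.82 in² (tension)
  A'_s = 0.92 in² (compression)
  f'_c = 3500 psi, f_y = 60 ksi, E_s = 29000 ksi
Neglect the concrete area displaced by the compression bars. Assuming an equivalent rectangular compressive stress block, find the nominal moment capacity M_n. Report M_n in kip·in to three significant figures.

M_n ≈ 6990 kip·in

Assume both steels yield.
a = (A_s − A'_s) f_y/(0.85 f'_c b) = (5.82 − 0.92) × 60/(0.85 × 3.5 × 14.3) = 6.911 in.
c = a/β₁ = 6.911/0.85 = 8.131 in; ε'_s = 0.003(c − d')/c = 0.0021 ≥ ε_y = 0.0021, so the compression steel yields.
M_n = (A_s − A'_s) f_y (d − a/2) + A'_s f_y (d − d') = 294 × (23.3 − 3.4555) + 55.2 × (23.3 − 2.4) = 5834.3 + 1153.7 = 6988.0 kip·in.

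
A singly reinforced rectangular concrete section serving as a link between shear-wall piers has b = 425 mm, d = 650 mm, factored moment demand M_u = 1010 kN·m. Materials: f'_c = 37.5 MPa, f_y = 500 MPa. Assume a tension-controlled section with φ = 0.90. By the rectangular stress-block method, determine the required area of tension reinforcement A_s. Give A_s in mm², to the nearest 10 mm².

A_s ≈ 3880 mm²

M_n = M_u/φ = 1010/0.90 = 1122.22 kN·m.
With M_n = 0.85 f'_c a b (d − a/2), solve the quadratic for a:
a = d − √(d² − 2M_n/(0.85 f'_c b)) = 650 − √(650² − 2 × 1122.22×10⁶/(0.85 × 37.5 × 425)) = 143.23 mm.
A_s = 0.85 f'_c a b / f_y = 0.85 × 37.5 × 143.23 × 425 / 500 = 3880.6 mm².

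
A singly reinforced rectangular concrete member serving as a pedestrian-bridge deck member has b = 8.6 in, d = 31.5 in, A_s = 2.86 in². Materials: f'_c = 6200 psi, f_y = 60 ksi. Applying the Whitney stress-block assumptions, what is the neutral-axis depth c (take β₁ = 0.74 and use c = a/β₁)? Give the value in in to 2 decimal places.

T = A_s f_y = 2.86 × 60 = 171.6 kips.
a = T/(0.85 f'_c b) = 171.6/(0.85 × 6.2 × 8.6) = 3.7862 in.
With β₁ = 0.74, c = a/β₁ = 3.7862/0.74 = 5.12 in.

c ≈ 5.12 in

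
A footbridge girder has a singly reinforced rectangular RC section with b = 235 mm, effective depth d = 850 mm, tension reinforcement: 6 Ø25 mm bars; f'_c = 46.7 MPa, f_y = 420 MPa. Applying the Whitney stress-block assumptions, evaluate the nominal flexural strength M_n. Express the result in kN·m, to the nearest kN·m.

A_s = 6 × 491 = 2946 mm².
T = A_s f_y = 2946 × 420 = 1237320 N = 1237.32 kN.
From C = T: a = T/(0.85 f'_c b) = 1237320/(0.85 × 46.7 × 235) = 132.64 mm.
M_n = T(d − a/2) = 1237.32 kN × (850 − 66.32) mm = 969.66 kN·m.

M_n ≈ 970 kN·m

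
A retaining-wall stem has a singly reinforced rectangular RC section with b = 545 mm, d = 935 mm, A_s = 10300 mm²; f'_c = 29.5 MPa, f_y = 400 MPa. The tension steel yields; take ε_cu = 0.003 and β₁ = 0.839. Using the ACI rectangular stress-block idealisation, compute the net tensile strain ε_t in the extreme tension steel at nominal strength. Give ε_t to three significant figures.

ε_t ≈ 0.00481

a = A_s f_y/(0.85 f'_c b) = 301.48 mm.
β₁ = 0.839, so c = a/β₁ = 301.48/0.839 = 359.33 mm.
From the linear strain diagram with ε_cu = 0.003: ε_t = 0.003 (d − c)/c = 0.003 × (935 − 359.33)/359.33 = 0.00481.
ε_t is between 0.004 and 0.005 — transition zone.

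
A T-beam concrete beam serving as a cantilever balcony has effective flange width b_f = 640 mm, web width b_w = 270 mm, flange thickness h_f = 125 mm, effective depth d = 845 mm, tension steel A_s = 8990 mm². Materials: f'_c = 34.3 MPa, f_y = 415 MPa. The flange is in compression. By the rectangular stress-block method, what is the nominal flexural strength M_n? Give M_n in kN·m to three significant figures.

M_n ≈ 2710 kN·m

Tension: T = A_s f_y = 8990 × 415 = 3730850 N.
Try a within the flange: a = T/(0.85 f'_c b_f) = 3730850/(0.85 × 34.3 × 640) = 199.95 mm.
a = 199.95 > h_f = 125 mm: the block extends into the web. Split into flange-overhang and web parts.
C_f = 0.85 f'_c (b_f − b_w) h_f = 0.85 × 34.3 × (640 − 270) × 125 = 1348419 N.
Remaining web compression depth: a_w = (T − C_f)/(0.85 f'_c b_w) = (3730850 − 1348419)/(0.85 × 34.3 × 270) = 302.65 mm.
M_n = C_f(d − h_f/2) + (T − C_f)(d − a_w/2) = 1348419 × (845 − 62.5) + 2382431 × (845 − 151.325) = 1055.14 + 1652.63 = 2707.77 × 10⁶ N·mm.
M_n = 2707.77 kN·m.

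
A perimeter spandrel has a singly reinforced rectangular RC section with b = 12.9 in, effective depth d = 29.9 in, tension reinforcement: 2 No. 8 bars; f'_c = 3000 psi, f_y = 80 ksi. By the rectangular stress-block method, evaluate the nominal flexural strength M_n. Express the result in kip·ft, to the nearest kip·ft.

M_n ≈ 295 kip·ft

A_s = 2 × 0.79 = 1.58 in².
T = A_s f_y = 1.58 × 80 = 126.4 kips.
a = T/(0.85 f'_c b) = 126.4/(0.85 × 3 × 12.9) = 3.843 in.
M_n = T(d − a/2) = 126.4 × (29.9 − 1.9215) = 3536.5 kip·in = 3536.5/12 = 294.71 kip·ft.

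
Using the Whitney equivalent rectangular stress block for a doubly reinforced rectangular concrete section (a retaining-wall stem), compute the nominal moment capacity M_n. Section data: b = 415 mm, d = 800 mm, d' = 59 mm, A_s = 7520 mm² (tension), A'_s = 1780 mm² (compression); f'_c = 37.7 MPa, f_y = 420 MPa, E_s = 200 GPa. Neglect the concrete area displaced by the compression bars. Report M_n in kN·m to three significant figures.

Assume both tension and compression steel yield.
Net tension couple steel: A_s − A'_s = 5740 mm².
a = (A_s − A'_s) f_y / (0.85 f'_c b) = 2410800/(0.85 × 37.7 × 415) = 181.28 mm.
c = a/β₁ = 181.28/0.781 = 232.11 mm; ε'_s = 0.003(c − d')/c = 0.0022 ≥ f_y/E_s = 0.0021, so compression steel does yield.
M_n = (A_s − A'_s) f_y (d − a/2) + A'_s f_y (d − d') = [2410800 × (800 − 90.64) + 747600 × (800 − 59)] × 10⁻⁶ = 1710.13 + 553.97 = 2264.10 kN·m.

M_n ≈ 2260 kN·m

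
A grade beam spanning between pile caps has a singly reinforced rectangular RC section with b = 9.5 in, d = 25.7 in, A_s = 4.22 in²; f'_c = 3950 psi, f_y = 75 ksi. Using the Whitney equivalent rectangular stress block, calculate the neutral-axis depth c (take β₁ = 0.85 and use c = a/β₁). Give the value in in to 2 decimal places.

c ≈ 11.67 in

T = A_s f_y = 4.22 × 75 = 316.5 kips.
a = T/(0.85 f'_c b) = 316.5/(0.85 × 3.95 × 9.5) = 9.9228 in.
With β₁ = 0.85, c = a/β₁ = 9.9228/0.85 = 11.67 in.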